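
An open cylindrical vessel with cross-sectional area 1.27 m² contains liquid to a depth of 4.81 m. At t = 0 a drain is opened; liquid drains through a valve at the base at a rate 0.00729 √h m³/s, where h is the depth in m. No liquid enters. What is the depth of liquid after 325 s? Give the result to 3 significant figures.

Unsteady balance on liquid volume: A dh/dt = −0.00729 √h.
This is separable: 2 d(√h)/dt = −0.00729/A, so √h = √h₀ − (0.00729/(2A)) t.
√h = √4.81 − 0.00729·325/(2·1.27) = 2.1932 − 0.93278 = 1.2604.
h = 1.2604² = 1.5886 m.

1.59 m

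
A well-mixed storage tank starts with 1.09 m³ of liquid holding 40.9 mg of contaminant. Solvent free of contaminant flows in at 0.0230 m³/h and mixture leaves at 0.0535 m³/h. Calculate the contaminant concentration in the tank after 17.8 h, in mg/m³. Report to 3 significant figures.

22.3 mg/m³

Total volume: dV/dt = Q_in − Q_out = -0.030500 m³/h, so V(t) = 1.09 − 0.030500 t and V(17.8) = 0.54710 m³.
Solute balance: dm/dt = 0 − Q_out C = −Q_out m/V(t).
Separate: dm/m = −Q_out dt/V(t) ⇒ ln(m/m₀) = −(Q_out/(Q_in−Q_out)) ln(V/V₀).
m = m₀ (V₀/V)^(Q_out/(Q_in−Q_out)) = 40.9 × (1.09/0.54710)^(-1.7541) = 12.207 mg.
C = m/V = 12.207/0.54710 = 22.313 mg/m³.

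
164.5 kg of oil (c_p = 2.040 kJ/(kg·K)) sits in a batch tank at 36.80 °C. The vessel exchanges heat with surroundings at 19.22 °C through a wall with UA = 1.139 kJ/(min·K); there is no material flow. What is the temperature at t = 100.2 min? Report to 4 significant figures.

M c_p dT/dt = −UA(T − T_amb).
dT/dt = (T_ss − T)/τ with T_ss = T_amb = 19.2200 °C, τ = M c_p/UA = 164.5·2.040/1.139 = 294.627 min.
Solution: T(t) = T_ss + (T₀ − T_ss) e^(−t/τ).
T(100.2) = 19.2200 + (17.5800)·0.711705 = 31.7318 °C.

31.73 °C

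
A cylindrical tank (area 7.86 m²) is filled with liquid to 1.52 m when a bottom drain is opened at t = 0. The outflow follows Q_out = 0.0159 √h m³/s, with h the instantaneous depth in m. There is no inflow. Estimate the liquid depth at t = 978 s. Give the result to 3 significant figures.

0.0594 m

With no inflow, A dh/dt = −0.0159 √h.
∫ h^(−1/2) dh = −(0.0159/A) ∫ dt, giving 2√h = 2√h₀ − (0.0159/A) t.
√h = √1.52 − 0.0159·978/(2·7.86) = 1.2329 − 0.98920 = 0.24368.
h = 0.24368² = 0.059382 m.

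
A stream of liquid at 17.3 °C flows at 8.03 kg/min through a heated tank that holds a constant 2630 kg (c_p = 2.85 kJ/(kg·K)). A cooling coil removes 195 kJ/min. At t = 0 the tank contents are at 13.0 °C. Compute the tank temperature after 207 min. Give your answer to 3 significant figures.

11.0 °C

M c_p dT/dt = ṁ c_p (T_in − T) − Q̇.
τ = M/ṁ = 327.52 min; T_ss = T_in − Q̇/(ṁ c_p) = 17.3 − 195/(8.03·2.85) = 8.7793 °C.
T approaches T_ss exponentially: T(t) = T_ss + (T₀ − T_ss) e^(−t/τ).
T(207) = 8.7793 + (4.2207)·e^(−207/327.52) = 8.7793 + (4.2207)·0.53152 = 11.023 °C.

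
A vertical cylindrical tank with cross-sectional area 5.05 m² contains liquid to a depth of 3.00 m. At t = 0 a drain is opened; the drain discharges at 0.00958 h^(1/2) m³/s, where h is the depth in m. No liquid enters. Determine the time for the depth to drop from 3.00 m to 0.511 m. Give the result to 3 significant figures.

1070 s

With no inflow, A dh/dt = −0.00958 √h.
Separate and integrate: 2(√h − √h₀) = −(0.00958/A) t.
t = 2A(√h₀ − √h)/0.00958 = 2·5.05·(√3.00 − √0.511)/0.00958
  = 10.100 × (1.7321 − 0.71484) / 0.00958 = 1072.4 s.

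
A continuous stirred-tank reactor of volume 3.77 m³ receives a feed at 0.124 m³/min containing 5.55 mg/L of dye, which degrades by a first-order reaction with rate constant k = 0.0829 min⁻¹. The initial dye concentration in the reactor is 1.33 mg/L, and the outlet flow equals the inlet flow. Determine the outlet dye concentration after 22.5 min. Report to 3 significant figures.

Accumulation = in − out − consumed: V dC/dt = Q C_in − Q C − k V C.
This is linear with rate a = Q/V + k = 0.11579 min⁻¹.
C_ss = Q C_in/(Q + kV) = 1.5765 mg/L; C(t) = C_ss + (C₀ − C_ss) e^(−a t).
C(22.5) = 1.5765 + (-0.24651)·e^(−0.11579·22.5) = 1.5765 + (-0.24651)·0.073881 = 1.5583 mg/L.

1.56 mg/L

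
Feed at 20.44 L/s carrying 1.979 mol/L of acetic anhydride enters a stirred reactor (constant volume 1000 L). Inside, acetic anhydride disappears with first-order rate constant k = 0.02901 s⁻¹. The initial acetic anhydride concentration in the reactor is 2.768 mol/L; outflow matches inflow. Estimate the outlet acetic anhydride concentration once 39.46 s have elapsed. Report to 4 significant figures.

1.095 mol/L

Accumulation = in − out − consumed: V dC/dt = Q C_in − Q C − k V C.
dC/dt = (Q/V) C_in − (Q/V + k) C; effective rate a = Q/V + k = 0.0204400 + 0.02901 = 0.0494500 s⁻¹.
C_ss = Q C_in/(Q + kV) = 0.818013 mol/L; C(t) = C_ss + (C₀ − C_ss) e^(−a t).
C(39.46) = 0.818013 + (1.94999)·e^(−0.0494500·39.46) = 0.818013 + (1.94999)·0.142090 = 1.09509 mol/L.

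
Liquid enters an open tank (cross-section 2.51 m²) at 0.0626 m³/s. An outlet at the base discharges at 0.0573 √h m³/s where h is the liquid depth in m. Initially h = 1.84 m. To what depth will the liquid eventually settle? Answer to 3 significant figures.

Level balance: A dh/dt = 0.0626 − 0.0573 √h. Setting dh/dt = 0:
Q_in = 0.0573 √h_ss ⇒ √h_ss = 0.0626/0.0573 = 1.0925.
h_ss = 1.0925² = 1.1935 m. (Since h₀ = 1.84 m > h_ss, the level will fall toward this value.)

1.19 m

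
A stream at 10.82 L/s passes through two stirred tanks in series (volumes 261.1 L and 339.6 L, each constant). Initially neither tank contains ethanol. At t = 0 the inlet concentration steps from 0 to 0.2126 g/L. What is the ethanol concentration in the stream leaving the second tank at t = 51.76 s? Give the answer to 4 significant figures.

Species balance on tank i: dCᵢ/dt = (Cᵢ₋₁ − Cᵢ)/τᵢ with τᵢ = Vᵢ/Q.
τ₁ = 261.1/10.82 = 24.1312 s; τ₂ = 339.6/10.82 = 31.3863 s.
Solving the cascade with C₁(0)=C₂(0)=0 gives C₂(t) = C_in[1 − (τ₁ e^(−t/τ₁) − τ₂ e^(−t/τ₂))/(τ₁ − τ₂)].
At t = 51.76: e^(−t/τ₁) = 0.117075, e^(−t/τ₂) = 0.192218.
C₂ = 0.2126·[1 − (24.1312·0.117075 − 31.3863·0.192218)/(-7.25508)] = 0.2126·0.557850 = 0.118599 g/L.

0.1186 g/L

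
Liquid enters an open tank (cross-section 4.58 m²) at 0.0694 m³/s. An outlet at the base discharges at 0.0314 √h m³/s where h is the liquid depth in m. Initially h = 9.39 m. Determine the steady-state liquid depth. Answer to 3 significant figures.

A dh/dt = Q_in − 0.0314 √h. Steady state requires inflow = outflow:
Q_in = 0.0314 √h_ss ⇒ √h_ss = 0.0694/0.0314 = 2.2102.
h_ss = 2.2102² = 4.8849 m. (Since h₀ = 9.39 m > h_ss, the level will fall toward this value.)

4.88 m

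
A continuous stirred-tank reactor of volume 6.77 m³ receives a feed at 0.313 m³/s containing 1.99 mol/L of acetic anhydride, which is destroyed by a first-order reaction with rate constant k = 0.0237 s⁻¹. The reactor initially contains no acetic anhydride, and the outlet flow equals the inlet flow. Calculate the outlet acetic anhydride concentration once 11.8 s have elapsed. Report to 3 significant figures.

Species balance: V dC/dt = Q C_in − Q C − k V C.
dC/dt = (Q/V) C_in − (Q/V + k) C; effective rate a = Q/V + k = 0.046233 + 0.0237 = 0.069933 s⁻¹.
C_ss = Q C_in/(Q + kV) = 1.3156 mol/L; C(t) = C_ss + (C₀ − C_ss) e^(−a t).
C(11.8) = 1.3156 + (-1.3156)·e^(−0.069933·11.8) = 1.3156 + (-1.3156)·0.43814 = 0.73918 mol/L.

0.739 mol/L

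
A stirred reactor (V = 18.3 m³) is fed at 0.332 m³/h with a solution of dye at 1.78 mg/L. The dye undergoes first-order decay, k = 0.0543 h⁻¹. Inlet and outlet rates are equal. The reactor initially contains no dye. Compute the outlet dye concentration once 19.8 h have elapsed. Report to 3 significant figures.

0.340 mg/L

Species balance: V dC/dt = Q C_in − Q C − k V C.
This is linear with rate a = Q/V + k = 0.072442 h⁻¹.
C_ss = Q C_in/(Q + kV) = 0.44578 mg/L; C(t) = C_ss + (C₀ − C_ss) e^(−a t).
C(19.8) = 0.44578 + (-0.44578)·e^(−0.072442·19.8) = 0.44578 + (-0.44578)·0.23827 = 0.33956 mg/L.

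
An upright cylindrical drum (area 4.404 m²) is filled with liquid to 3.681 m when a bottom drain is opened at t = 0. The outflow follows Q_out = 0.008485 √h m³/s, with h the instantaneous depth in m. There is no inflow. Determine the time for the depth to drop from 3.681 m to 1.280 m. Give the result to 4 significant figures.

With no inflow, A dh/dt = −0.008485 √h.
This is separable: 2 d(√h)/dt = −0.008485/A, so √h = √h₀ − (0.008485/(2A)) t.
t = 2A(√h₀ − √h)/0.008485 = 2·4.404·(√3.681 − √1.280)/0.008485
  = 8.80800 × (1.91859 − 1.13137) / 0.008485 = 817.190 s.

817.2 s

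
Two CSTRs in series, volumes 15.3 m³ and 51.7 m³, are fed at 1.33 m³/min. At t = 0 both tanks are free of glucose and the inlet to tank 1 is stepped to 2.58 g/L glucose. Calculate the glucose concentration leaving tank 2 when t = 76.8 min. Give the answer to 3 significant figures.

2.07 g/L

Time constants: τᵢ = Vᵢ/Q for each well-mixed tank.
τ₁ = 15.3/1.33 = 11.504 min; τ₂ = 51.7/1.33 = 38.872 min.
Tank 1: C₁ = C_in(1 − e^(−t/τ₁)). Tank 2 (τ₁ ≠ τ₂): C₂ = C_in[1 − (τ₁ e^(−t/τ₁) − τ₂ e^(−t/τ₂))/(τ₁ − τ₂)].
At t = 76.8: e^(−t/τ₁) = 0.0012607, e^(−t/τ₂) = 0.13866.
C₂ = 2.58·[1 − (11.504·0.0012607 − 38.872·0.13866)/(-27.368)] = 2.58·0.80358 = 2.0732 g/L.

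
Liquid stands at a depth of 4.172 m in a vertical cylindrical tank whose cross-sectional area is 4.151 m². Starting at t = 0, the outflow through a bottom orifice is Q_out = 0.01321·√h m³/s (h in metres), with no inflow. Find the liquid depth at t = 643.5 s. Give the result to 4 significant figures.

Accumulation of liquid (constant cross-section A): A dh/dt = −0.01321 √h.
∫ h^(−1/2) dh = −(0.01321/A) ∫ dt, giving 2√h = 2√h₀ − (0.01321/A) t.
√h = √4.172 − 0.01321·643.5/(2·4.151) = 2.04255 − 1.02393 = 1.01862.
h = 1.01862² = 1.03759 m.

1.038 m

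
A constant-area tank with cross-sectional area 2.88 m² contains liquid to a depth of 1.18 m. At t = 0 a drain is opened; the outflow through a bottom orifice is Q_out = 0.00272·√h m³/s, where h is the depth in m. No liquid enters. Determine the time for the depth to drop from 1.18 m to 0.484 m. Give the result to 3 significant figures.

827 s

With no inflow, A dh/dt = −0.00272 √h.
Separate and integrate: 2(√h − √h₀) = −(0.00272/A) t.
t = 2A(√h₀ − √h)/0.00272 = 2·2.88·(√1.18 − √0.484)/0.00272
  = 5.7600 × (1.0863 − 0.69570) / 0.00272 = 827.10 s.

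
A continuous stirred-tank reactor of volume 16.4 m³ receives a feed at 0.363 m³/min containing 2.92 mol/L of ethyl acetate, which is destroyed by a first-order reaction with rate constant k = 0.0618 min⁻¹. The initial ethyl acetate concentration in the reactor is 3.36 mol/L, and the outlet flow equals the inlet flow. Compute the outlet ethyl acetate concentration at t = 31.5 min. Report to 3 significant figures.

0.954 mol/L

Species balance: V dC/dt = Q C_in − Q C − k V C.
dC/dt = (Q/V) C_in − (Q/V + k) C; effective rate a = Q/V + k = 0.022134 + 0.0618 = 0.083934 min⁻¹.
C_ss = Q C_in/(Q + kV) = 0.77003 mol/L; C(t) = C_ss + (C₀ − C_ss) e^(−a t).
C(31.5) = 0.77003 + (2.5900)·e^(−0.083934·31.5) = 0.77003 + (2.5900)·0.071082 = 0.95413 mol/L.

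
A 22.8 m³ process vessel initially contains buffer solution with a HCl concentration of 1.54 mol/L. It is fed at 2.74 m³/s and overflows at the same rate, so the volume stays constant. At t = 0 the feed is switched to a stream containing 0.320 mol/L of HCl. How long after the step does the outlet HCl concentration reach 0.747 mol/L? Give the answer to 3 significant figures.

8.74 s

Species balance: V dC/dt = Q(C_in − C) ⇒ τ = V/Q = 8.3212 s.
C(t) = C_in + (C₀ − C_in) e^(−t/τ). Set C = 0.747 and solve for t:
e^(−t/τ) = (C − C_in)/(C₀ − C_in) = (0.747 − 0.320)/(1.54 − 0.320) = 0.35000
t = −τ ln(…) = 8.3212 × 1.0498 = 8.7357 s.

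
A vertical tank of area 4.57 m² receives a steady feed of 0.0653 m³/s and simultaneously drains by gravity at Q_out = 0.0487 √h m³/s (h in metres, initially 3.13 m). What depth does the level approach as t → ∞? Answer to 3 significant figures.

Level balance: A dh/dt = 0.0653 − 0.0487 √h. Setting dh/dt = 0:
Q_in = 0.0487 √h_ss ⇒ √h_ss = 0.0653/0.0487 = 1.3409.
h_ss = 1.3409² = 1.7979 m. (Since h₀ = 3.13 m > h_ss, the level will fall toward this value.)

1.80 m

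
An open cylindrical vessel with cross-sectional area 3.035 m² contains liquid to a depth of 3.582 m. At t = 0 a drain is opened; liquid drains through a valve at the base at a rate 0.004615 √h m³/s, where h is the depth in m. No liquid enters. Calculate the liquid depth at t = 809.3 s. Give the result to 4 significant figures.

1.632 m

Accumulation of liquid (constant cross-section A): A dh/dt = −0.004615 √h.
∫ h^(−1/2) dh = −(0.004615/A) ∫ dt, giving 2√h = 2√h₀ − (0.004615/A) t.
√h = √3.582 − 0.004615·809.3/(2·3.035) = 1.89262 − 0.615308 = 1.27731.
h = 1.27731² = 1.63152 m.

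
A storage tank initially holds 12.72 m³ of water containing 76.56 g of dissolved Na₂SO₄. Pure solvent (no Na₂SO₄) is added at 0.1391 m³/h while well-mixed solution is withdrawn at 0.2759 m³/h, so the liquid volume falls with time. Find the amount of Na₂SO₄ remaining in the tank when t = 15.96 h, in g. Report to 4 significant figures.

52.37 g

Let m(t) be the amount of Na₂SO₄. Volume: V(t) = V₀ + (Q_in − Q_out) t = 12.72 − 0.136800 t; V(15.96) = 10.5367 m³.
Solute balance: dm/dt = 0 − Q_out C = −Q_out m/V(t).
Separate: dm/m = −Q_out dt/V(t) ⇒ ln(m/m₀) = −(Q_out/(Q_in−Q_out)) ln(V/V₀).
m = m₀ (V₀/V)^(Q_out/(Q_in−Q_out)) = 76.56 × (12.72/10.5367)^(-2.01681) = 52.3672 g.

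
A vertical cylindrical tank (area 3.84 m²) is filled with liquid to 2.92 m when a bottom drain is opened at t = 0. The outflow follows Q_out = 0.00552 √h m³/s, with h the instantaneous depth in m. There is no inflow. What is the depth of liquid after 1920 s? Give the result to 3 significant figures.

0.108 m

A dh/dt = −Q_out = −0.00552 √h.
Separate and integrate: 2(√h − √h₀) = −(0.00552/A) t.
√h = √2.92 − 0.00552·1920/(2·3.84) = 1.7088 − 1.3800 = 0.32880.
h = 0.32880² = 0.10811 m.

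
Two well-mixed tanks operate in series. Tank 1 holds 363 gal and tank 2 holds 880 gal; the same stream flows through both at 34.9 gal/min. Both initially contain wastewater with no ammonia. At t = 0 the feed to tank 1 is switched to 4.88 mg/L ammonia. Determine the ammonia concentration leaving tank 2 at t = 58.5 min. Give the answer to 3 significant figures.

4.08 mg/L

Each tank obeys Vᵢ dCᵢ/dt = Q(Cᵢ₋₁ − Cᵢ), so τᵢ = Vᵢ/Q.
τ₁ = 363/34.9 = 10.401 min; τ₂ = 880/34.9 = 25.215 min.
Solving the cascade with C₁(0)=C₂(0)=0 gives C₂(t) = C_in[1 − (τ₁ e^(−t/τ₁) − τ₂ e^(−t/τ₂))/(τ₁ − τ₂)].
At t = 58.5: e^(−t/τ₁) = 0.0036088, e^(−t/τ₂) = 0.098268.
C₂ = 4.88·[1 − (10.401·0.0036088 − 25.215·0.098268)/(-14.814)] = 4.88·0.83527 = 4.0761 mg/L.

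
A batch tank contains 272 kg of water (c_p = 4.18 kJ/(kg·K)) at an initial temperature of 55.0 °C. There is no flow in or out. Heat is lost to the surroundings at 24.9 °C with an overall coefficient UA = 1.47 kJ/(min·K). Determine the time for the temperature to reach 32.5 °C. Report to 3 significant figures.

1060 min

Lumped-capacitance energy balance: M c_p dT/dt = UA(T_amb − T).
τ = M c_p/UA = 773.44 min; T_ss = T_amb = 24.900 °C.
T(t) = T_ss + (T₀ − T_ss)e^(−t/τ); set T = 32.5:
t = −τ ln[(T − T_ss)/(T₀ − T_ss)] = −773.44 · ln(0.25249) = 1064.5 min.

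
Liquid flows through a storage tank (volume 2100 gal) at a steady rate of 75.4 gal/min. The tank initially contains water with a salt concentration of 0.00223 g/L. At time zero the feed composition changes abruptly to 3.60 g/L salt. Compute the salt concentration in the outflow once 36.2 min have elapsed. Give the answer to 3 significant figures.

2.62 g/L

Accumulation = in − out for the solute gives V dC/dt = Q(C_in − C).
Rewrite as dC/dt + C/τ = C_in/τ, τ = V/Q = 27.851 min.
Solution: C(t) = C_in + (C₀ − C_in) e^(−t/τ).
C(36.2) = 3.60 + (0.00223 − 3.60)·e^(−36.2/27.851) = 3.60 + (-3.5978)·0.27260 = 2.6193 g/L.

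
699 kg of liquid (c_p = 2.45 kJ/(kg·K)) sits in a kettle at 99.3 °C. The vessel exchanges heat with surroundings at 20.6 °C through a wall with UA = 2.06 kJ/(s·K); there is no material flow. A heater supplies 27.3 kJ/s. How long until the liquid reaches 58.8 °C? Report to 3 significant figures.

802 s

Lumped-capacitance energy balance: M c_p dT/dt = UA(T_amb − T) + Q̇.
τ = M c_p/UA = 831.33 s; T_ss = T_amb + Q̇/UA = 20.6 + 27.3/2.06 = 33.852 °C.
T(t) = T_ss + (T₀ − T_ss)e^(−t/τ); set T = 58.8:
t = −τ ln[(T − T_ss)/(T₀ − T_ss)] = −831.33 · ln(0.38118) = 801.80 s.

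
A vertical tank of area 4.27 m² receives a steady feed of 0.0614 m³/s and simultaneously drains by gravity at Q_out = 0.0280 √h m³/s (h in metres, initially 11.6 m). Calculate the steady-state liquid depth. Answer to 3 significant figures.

4.81 m

Level balance: A dh/dt = 0.0614 − 0.0280 √h. Setting dh/dt = 0:
Q_in = 0.0280 √h_ss ⇒ √h_ss = 0.0614/0.0280 = 2.1929.
h_ss = 2.1929² = 4.8086 m. (Since h₀ = 11.6 m > h_ss, the level will fall toward this value.)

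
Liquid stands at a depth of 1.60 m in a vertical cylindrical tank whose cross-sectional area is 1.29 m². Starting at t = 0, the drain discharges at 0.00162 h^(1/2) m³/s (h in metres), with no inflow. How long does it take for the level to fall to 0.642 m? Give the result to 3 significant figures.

Mass balance (ρ constant): A dh/dt = −0.00162 √h.
This is separable: 2 d(√h)/dt = −0.00162/A, so √h = √h₀ − (0.00162/(2A)) t.
t = 2A(√h₀ − √h)/0.00162 = 2·1.29·(√1.60 − √0.642)/0.00162
  = 2.5800 × (1.2649 − 0.80125) / 0.00162 = 738.42 s.

738 s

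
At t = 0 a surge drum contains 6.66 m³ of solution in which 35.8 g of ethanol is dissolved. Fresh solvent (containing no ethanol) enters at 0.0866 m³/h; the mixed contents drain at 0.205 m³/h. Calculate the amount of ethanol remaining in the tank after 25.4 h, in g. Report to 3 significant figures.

12.7 g

Let m(t) be the amount of ethanol. Volume: V(t) = V₀ + (Q_in − Q_out) t = 6.66 − 0.11840 t; V(25.4) = 3.6526 m³.
Solute balance: dm/dt = 0 − Q_out C = −Q_out m/V(t).
Separate: dm/m = −Q_out dt/V(t) ⇒ ln(m/m₀) = −(Q_out/(Q_in−Q_out)) ln(V/V₀).
m = m₀ (V₀/V)^(Q_out/(Q_in−Q_out)) = 35.8 × (6.66/3.6526)^(-1.7314) = 12.654 g.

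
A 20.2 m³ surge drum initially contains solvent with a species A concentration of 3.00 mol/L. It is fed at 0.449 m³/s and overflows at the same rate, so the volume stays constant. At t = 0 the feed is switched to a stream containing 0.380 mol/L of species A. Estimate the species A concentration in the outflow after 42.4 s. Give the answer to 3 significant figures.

Mass balance on the solute (V constant): V dC/dt = Q(C_in − C).
So dC/dt = (C_in − C)/τ with τ = V/Q = 20.2/0.449 = 44.989 s.
This is linear first-order; C(t) = C_in + (C₀ − C_in) e^(−t/τ).
C(42.4) = 0.380 + (3.00 − 0.380)·e^(−42.4/44.989) = 0.380 + (2.6200)·0.38967 = 1.4009 mol/L.

1.40 mol/L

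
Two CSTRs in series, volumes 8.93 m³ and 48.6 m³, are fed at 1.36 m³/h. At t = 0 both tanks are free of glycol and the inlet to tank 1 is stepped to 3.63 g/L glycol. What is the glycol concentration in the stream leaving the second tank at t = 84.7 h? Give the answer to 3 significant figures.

3.21 g/L

Each tank obeys Vᵢ dCᵢ/dt = Q(Cᵢ₋₁ − Cᵢ), so τᵢ = Vᵢ/Q.
τ₁ = 8.93/1.36 = 6.5662 h; τ₂ = 48.6/1.36 = 35.735 h.
Tank 1: C₁ = C_in(1 − e^(−t/τ₁)). Tank 2 (τ₁ ≠ τ₂): C₂ = C_in[1 − (τ₁ e^(−t/τ₁) − τ₂ e^(−t/τ₂))/(τ₁ − τ₂)].
At t = 84.7: e^(−t/τ₁) = 2.4994e-06, e^(−t/τ₂) = 0.093461.
C₂ = 3.63·[1 − (6.5662·2.4994e-06 − 35.735·0.093461)/(-29.169)] = 3.63·0.88550 = 3.2144 g/L.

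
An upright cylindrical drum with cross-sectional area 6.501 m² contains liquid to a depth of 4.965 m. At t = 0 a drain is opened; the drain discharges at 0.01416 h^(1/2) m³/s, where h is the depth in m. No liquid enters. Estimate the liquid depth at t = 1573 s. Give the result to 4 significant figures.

Unsteady balance on liquid volume: A dh/dt = −0.01416 √h.
This is separable: 2 d(√h)/dt = −0.01416/A, so √h = √h₀ − (0.01416/(2A)) t.
√h = √4.965 − 0.01416·1573/(2·6.501) = 2.22823 − 1.71310 = 0.515132.
h = 0.515132² = 0.265361 m.

0.2654 m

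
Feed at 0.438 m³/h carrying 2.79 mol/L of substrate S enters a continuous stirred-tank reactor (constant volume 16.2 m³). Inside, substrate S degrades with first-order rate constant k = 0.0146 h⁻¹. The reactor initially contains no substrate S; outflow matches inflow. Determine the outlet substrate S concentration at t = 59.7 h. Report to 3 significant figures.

V dC/dt = Q(C_in − C) − k V C.
dC/dt = (Q/V) C_in − (Q/V + k) C; effective rate a = Q/V + k = 0.027037 + 0.0146 = 0.041637 h⁻¹.
C_ss = Q C_in/(Q + kV) = 1.8117 mol/L; C(t) = C_ss + (C₀ − C_ss) e^(−a t).
C(59.7) = 1.8117 + (-1.8117)·e^(−0.041637·59.7) = 1.8117 + (-1.8117)·0.083265 = 1.6608 mol/L.

1.66 mol/L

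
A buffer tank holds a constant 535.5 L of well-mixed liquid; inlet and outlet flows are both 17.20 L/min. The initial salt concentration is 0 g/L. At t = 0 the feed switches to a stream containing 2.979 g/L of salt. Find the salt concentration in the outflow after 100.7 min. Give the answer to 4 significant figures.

2.862 g/L

Species balance on the tank: V dC/dt = Q(C_in − C).
So dC/dt = (C_in − C)/τ with τ = V/Q = 535.5/17.20 = 31.1337 min.
C approaches C_in exponentially: C(t) = C_in + (C₀ − C_in) e^(−t/τ).
C(100.7) = 2.979 + (0 − 2.979)·e^(−100.7/31.1337) = 2.979 + (-2.97900)·0.0393824 = 2.86168 g/L.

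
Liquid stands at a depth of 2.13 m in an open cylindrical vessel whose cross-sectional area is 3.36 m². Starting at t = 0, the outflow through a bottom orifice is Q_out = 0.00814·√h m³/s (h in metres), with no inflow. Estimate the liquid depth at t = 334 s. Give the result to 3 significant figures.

1.11 m

With no inflow, A dh/dt = −0.00814 √h.
∫ h^(−1/2) dh = −(0.00814/A) ∫ dt, giving 2√h = 2√h₀ − (0.00814/A) t.
√h = √2.13 − 0.00814·334/(2·3.36) = 1.4595 − 0.40458 = 1.0549.
h = 1.0549² = 1.1128 m.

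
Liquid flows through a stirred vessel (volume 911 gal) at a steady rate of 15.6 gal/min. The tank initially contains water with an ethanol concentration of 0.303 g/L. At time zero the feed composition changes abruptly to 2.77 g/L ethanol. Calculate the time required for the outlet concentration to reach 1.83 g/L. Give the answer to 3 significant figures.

Transient balance on the dissolved component: V dC/dt = Q(C_in − C), so τ = V/Q = 58.397 min.
C(t) = C_in + (C₀ − C_in) e^(−t/τ). Set C = 1.83 and solve for t:
e^(−t/τ) = (C − C_in)/(C₀ − C_in) = (1.83 − 2.77)/(0.303 − 2.77) = 0.38103
t = −τ ln(…) = 58.397 × 0.96488 = 56.346 min.

56.3 min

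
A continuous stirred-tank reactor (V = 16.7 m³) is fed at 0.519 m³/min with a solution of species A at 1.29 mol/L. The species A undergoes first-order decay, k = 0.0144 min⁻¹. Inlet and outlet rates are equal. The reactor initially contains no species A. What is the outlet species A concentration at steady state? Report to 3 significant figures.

Accumulation = in − out − consumed: V dC/dt = Q C_in − Q C − k V C.
Steady state (dC/dt = 0): C_ss = Q C_in/(Q + kV) = C_in/(1 + kV/Q).
C_ss = 0.519·1.29/(0.519 + 0.0144·16.7) = 0.66951/0.75948 = 0.88154 mol/L.

0.882 mol/L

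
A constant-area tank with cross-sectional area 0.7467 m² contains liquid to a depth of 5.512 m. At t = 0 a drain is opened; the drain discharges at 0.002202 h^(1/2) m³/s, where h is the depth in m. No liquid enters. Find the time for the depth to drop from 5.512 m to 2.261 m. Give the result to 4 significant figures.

572.5 s

Accumulation of liquid (constant cross-section A): A dh/dt = −0.002202 √h.
Separate and integrate: 2(√h − √h₀) = −(0.002202/A) t.
t = 2A(√h₀ − √h)/0.002202 = 2·0.7467·(√5.512 − √2.261)/0.002202
  = 1.49340 × (2.34776 − 1.50366) / 0.002202 = 572.472 s.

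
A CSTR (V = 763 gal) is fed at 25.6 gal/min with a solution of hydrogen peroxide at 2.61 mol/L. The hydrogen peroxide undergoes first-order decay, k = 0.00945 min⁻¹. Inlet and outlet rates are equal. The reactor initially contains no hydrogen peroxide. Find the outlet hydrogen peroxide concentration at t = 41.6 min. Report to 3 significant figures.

1.70 mol/L

V dC/dt = Q(C_in − C) − k V C.
dC/dt = (Q/V) C_in − (Q/V + k) C; effective rate a = Q/V + k = 0.033552 + 0.00945 = 0.043002 min⁻¹.
C_ss = Q C_in/(Q + kV) = 2.0364 mol/L; C(t) = C_ss + (C₀ − C_ss) e^(−a t).
C(41.6) = 2.0364 + (-2.0364)·e^(−0.043002·41.6) = 2.0364 + (-2.0364)·0.16715 = 1.6960 mol/L.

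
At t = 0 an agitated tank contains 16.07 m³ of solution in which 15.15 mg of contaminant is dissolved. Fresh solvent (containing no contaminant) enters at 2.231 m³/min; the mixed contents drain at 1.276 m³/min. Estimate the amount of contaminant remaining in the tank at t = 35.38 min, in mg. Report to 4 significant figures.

Total volume: dV/dt = Q_in − Q_out = 0.955000 m³/min, so V(t) = 16.07 + 0.955000 t and V(35.38) = 49.8579 m³.
Solute balance: dm/dt = 0 − Q_out C = −Q_out m/V(t).
dm/m = −Q_out dt/(V₀ + 0.955000 t); integrating gives ln(m/m₀) = −(Q_out/(Q_in−Q_out)) ln(V/V₀).
m = m₀ (V₀/V)^(Q_out/(Q_in−Q_out)) = 15.15 × (16.07/49.8579)^(1.33613) = 3.33746 mg.

3.337 mg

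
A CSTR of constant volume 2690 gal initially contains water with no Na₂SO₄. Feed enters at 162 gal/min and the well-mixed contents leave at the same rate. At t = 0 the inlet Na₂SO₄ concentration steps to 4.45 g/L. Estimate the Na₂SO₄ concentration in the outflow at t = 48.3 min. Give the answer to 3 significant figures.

4.21 g/L

Accumulation = in − out for the solute gives V dC/dt = Q(C_in − C).
Time constant τ = V/Q = 2690/162 = 16.605 min.
This is linear first-order; C(t) = C_in + (C₀ − C_in) e^(−t/τ).
C(48.3) = 4.45 + (0 − 4.45)·e^(−48.3/16.605) = 4.45 + (-4.4500)·0.054543 = 4.2073 g/L.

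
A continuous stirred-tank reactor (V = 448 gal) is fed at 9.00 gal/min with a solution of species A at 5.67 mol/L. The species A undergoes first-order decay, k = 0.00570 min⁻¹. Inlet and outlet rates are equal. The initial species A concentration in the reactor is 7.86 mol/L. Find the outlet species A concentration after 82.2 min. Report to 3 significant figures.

Species balance: V dC/dt = Q C_in − Q C − k V C.
dC/dt = (Q/V) C_in − (Q/V + k) C; effective rate a = Q/V + k = 0.020089 + 0.00570 = 0.025789 min⁻¹.
C_ss = Q C_in/(Q + kV) = 4.4168 mol/L; C(t) = C_ss + (C₀ − C_ss) e^(−a t).
C(82.2) = 4.4168 + (3.4432)·e^(−0.025789·82.2) = 4.4168 + (3.4432)·0.12005 = 4.8301 mol/L.

4.83 mol/L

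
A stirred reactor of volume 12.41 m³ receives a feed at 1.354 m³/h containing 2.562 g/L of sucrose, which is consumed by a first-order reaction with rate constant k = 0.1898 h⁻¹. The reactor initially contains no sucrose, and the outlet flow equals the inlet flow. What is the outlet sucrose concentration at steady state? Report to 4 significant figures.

Accumulation = in − out − consumed: V dC/dt = Q C_in − Q C − k V C.
Steady state (dC/dt = 0): C_ss = Q C_in/(Q + kV) = C_in/(1 + kV/Q).
C_ss = 1.354·2.562/(1.354 + 0.1898·12.41) = 3.46895/3.70942 = 0.935173 g/L.

0.9352 g/L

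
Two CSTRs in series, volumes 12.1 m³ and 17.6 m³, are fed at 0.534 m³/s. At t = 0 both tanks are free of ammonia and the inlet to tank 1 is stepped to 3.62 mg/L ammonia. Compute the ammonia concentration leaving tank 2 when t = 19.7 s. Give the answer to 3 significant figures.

0.587 mg/L

Time constants: τᵢ = Vᵢ/Q for each well-mixed tank.
τ₁ = 12.1/0.534 = 22.659 s; τ₂ = 17.6/0.534 = 32.959 s.
Tank 1: C₁ = C_in(1 − e^(−t/τ₁)). Tank 2 (τ₁ ≠ τ₂): C₂ = C_in[1 − (τ₁ e^(−t/τ₁) − τ₂ e^(−t/τ₂))/(τ₁ − τ₂)].
At t = 19.7: e^(−t/τ₁) = 0.41920, e^(−t/τ₂) = 0.55007.
C₂ = 3.62·[1 − (22.659·0.41920 − 32.959·0.55007)/(-10.300)] = 3.62·0.16203 = 0.58654 mg/L.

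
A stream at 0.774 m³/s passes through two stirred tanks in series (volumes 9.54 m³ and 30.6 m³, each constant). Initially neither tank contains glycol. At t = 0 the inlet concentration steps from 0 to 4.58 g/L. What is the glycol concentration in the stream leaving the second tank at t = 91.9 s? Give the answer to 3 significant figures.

Time constants: τᵢ = Vᵢ/Q for each well-mixed tank.
τ₁ = 9.54/0.774 = 12.326 s; τ₂ = 30.6/0.774 = 39.535 s.
Tank 1: C₁ = C_in(1 − e^(−t/τ₁)). Tank 2 (τ₁ ≠ τ₂): C₂ = C_in[1 − (τ₁ e^(−t/τ₁) − τ₂ e^(−t/τ₂))/(τ₁ − τ₂)].
At t = 91.9: e^(−t/τ₁) = 0.00057794, e^(−t/τ₂) = 0.097829.
C₂ = 4.58·[1 − (12.326·0.00057794 − 39.535·0.097829)/(-27.209)] = 4.58·0.85812 = 3.9302 g/L.

3.93 g/L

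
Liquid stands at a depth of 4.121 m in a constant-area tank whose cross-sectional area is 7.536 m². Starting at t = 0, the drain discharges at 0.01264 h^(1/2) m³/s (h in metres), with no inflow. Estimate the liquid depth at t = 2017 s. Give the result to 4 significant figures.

With no inflow, A dh/dt = −0.01264 √h.
Separate and integrate: 2(√h − √h₀) = −(0.01264/A) t.
√h = √4.121 − 0.01264·2017/(2·7.536) = 2.03002 − 1.69154 = 0.338485.
h = 0.338485² = 0.114572 m.

0.1146 m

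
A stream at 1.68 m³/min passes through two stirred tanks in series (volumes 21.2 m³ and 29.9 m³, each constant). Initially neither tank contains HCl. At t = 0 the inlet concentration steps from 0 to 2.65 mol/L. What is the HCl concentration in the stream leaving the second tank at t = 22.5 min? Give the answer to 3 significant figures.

1.16 mol/L

Each tank obeys Vᵢ dCᵢ/dt = Q(Cᵢ₋₁ − Cᵢ), so τᵢ = Vᵢ/Q.
τ₁ = 21.2/1.68 = 12.619 min; τ₂ = 29.9/1.68 = 17.798 min.
Solving the cascade with C₁(0)=C₂(0)=0 gives C₂(t) = C_in[1 − (τ₁ e^(−t/τ₁) − τ₂ e^(−t/τ₂))/(τ₁ − τ₂)].
At t = 22.5: e^(−t/τ₁) = 0.16813, e^(−t/τ₂) = 0.28246.
C₂ = 2.65·[1 − (12.619·0.16813 − 17.798·0.28246)/(-5.1786)] = 2.65·0.43894 = 1.1632 mol/L.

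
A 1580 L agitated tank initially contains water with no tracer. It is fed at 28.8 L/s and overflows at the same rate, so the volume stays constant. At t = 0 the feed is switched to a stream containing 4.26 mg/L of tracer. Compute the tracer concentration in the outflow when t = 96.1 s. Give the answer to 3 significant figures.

3.52 mg/L

Accumulation = in − out for the solute gives V dC/dt = Q(C_in − C).
Rewrite as dC/dt + C/τ = C_in/τ, τ = V/Q = 54.861 s.
This is linear first-order; C(t) = C_in + (C₀ − C_in) e^(−t/τ).
C(96.1) = 4.26 + (0 − 4.26)·e^(−96.1/54.861) = 4.26 + (-4.2600)·0.17348 = 3.5210 mg/L.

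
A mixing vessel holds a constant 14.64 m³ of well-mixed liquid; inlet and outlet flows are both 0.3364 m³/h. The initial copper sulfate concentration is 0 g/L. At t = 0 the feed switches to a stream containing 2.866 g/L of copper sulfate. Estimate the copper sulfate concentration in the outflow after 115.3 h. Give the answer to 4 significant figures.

2.663 g/L

Unsteady species balance (constant V, well mixed): V dC/dt = Q(C_in − C).
Time constant τ = V/Q = 14.64/0.3364 = 43.5196 h.
Solution: C(t) = C_in + (C₀ − C_in) e^(−t/τ).
C(115.3) = 2.866 + (0 − 2.866)·e^(−115.3/43.5196) = 2.866 + (-2.86600)·0.0706950 = 2.66339 g/L.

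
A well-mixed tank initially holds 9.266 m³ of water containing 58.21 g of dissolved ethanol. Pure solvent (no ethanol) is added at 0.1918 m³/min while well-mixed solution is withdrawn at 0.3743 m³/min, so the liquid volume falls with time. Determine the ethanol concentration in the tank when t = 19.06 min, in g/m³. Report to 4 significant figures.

Total volume: dV/dt = Q_in − Q_out = -0.182500 m³/min, so V(t) = 9.266 − 0.182500 t and V(19.06) = 5.78755 m³.
No ethanol enters, so dm/dt = −Q_out · (m/V).
Separate: dm/m = −Q_out dt/V(t) ⇒ ln(m/m₀) = −(Q_out/(Q_in−Q_out)) ln(V/V₀).
m = m₀ (V₀/V)^(Q_out/(Q_in−Q_out)) = 58.21 × (9.266/5.78755)^(-2.05096) = 22.1711 g.
C = m/V = 22.1711/5.78755 = 3.83082 g/m³.

3.831 g/m³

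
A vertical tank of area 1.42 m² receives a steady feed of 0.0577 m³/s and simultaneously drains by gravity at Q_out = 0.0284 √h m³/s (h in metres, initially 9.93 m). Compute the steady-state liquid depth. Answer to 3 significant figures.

4.13 m

A dh/dt = Q_in − 0.0284 √h. Steady state requires inflow = outflow:
Q_in = 0.0284 √h_ss ⇒ √h_ss = 0.0577/0.0284 = 2.0317.
h_ss = 2.0317² = 4.1278 m. (Since h₀ = 9.93 m > h_ss, the level will fall toward this value.)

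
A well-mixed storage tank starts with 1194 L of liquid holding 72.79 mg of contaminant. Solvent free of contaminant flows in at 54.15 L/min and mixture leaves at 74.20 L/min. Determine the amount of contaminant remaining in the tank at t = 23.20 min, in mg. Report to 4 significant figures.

11.71 mg

Total volume: dV/dt = Q_in − Q_out = -20.0500 L/min, so V(t) = 1194 − 20.0500 t and V(23.20) = 728.840 L.
Species balance (pure solvent in): dm/dt = −Q_out · m/V(t).
dm/m = −Q_out dt/(V₀ − 20.0500 t); integrating gives ln(m/m₀) = −(Q_out/(Q_in−Q_out)) ln(V/V₀).
m = m₀ (V₀/V)^(Q_out/(Q_in−Q_out)) = 72.79 × (1194/728.840)^(-3.70075) = 11.7148 mg.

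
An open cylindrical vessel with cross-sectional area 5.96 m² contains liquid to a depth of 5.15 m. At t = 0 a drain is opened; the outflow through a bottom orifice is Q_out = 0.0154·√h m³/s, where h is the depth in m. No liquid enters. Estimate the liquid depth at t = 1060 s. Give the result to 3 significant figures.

With no inflow, A dh/dt = −0.0154 √h.
Separate and integrate: 2(√h − √h₀) = −(0.0154/A) t.
√h = √5.15 − 0.0154·1060/(2·5.96) = 2.2694 − 1.3695 = 0.89990.
h = 0.89990² = 0.80982 m.

0.810 m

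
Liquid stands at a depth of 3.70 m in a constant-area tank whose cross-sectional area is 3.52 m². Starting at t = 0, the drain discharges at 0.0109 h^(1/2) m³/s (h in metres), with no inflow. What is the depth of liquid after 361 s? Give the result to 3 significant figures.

Volume balance on the tank: A dh/dt = −0.0109 √h.
Separate and integrate: 2(√h − √h₀) = −(0.0109/A) t.
√h = √3.70 − 0.0109·361/(2·3.52) = 1.9235 − 0.55893 = 1.3646.
h = 1.3646² = 1.8621 m.

1.86 m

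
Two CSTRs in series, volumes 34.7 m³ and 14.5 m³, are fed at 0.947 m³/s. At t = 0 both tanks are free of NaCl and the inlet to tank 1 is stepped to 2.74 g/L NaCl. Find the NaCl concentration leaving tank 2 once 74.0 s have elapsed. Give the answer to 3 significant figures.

Species balance on tank i: dCᵢ/dt = (Cᵢ₋₁ − Cᵢ)/τᵢ with τᵢ = Vᵢ/Q.
τ₁ = 34.7/0.947 = 36.642 s; τ₂ = 14.5/0.947 = 15.312 s.
Tank 1: C₁ = C_in(1 − e^(−t/τ₁)). Tank 2 (τ₁ ≠ τ₂): C₂ = C_in[1 − (τ₁ e^(−t/τ₁) − τ₂ e^(−t/τ₂))/(τ₁ − τ₂)].
At t = 74.0: e^(−t/τ₁) = 0.13272, e^(−t/τ₂) = 0.0079629.
C₂ = 2.74·[1 − (36.642·0.13272 − 15.312·0.0079629)/(21.331)] = 2.74·0.77773 = 2.1310 g/L.

2.13 g/L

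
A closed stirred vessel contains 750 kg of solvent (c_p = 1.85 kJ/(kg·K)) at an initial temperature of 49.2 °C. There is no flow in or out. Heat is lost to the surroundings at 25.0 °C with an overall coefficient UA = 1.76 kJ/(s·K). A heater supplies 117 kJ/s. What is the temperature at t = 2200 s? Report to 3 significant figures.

88.9 °C

M c_p dT/dt = −UA(T − T_amb) + Q̇.
dT/dt = (T_ss − T)/τ with T_ss = T_amb + Q̇/UA = 25.0 + 117/1.76 = 91.477 °C, τ = M c_p/UA = 750·1.85/1.76 = 788.35 s.
Solution: T(t) = T_ss + (T₀ − T_ss) e^(−t/τ).
T(2200) = 91.477 + (-42.277)·0.061382 = 88.882 °C.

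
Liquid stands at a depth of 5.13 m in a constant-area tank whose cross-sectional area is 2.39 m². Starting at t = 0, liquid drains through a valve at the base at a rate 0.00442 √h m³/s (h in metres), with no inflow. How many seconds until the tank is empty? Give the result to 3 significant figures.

2450 s

Unsteady balance on liquid volume: A dh/dt = −0.00442 √h.
This is separable: 2 d(√h)/dt = −0.00442/A, so √h = √h₀ − (0.00442/(2A)) t.
Set h = 0: 2√h₀ = (0.00442/A) t_empty ⇒ t_empty = 2A√h₀/0.00442.
t_empty = 2·2.39·√5.13/0.00442 = 4.7800·2.2650/0.00442 = 2449.4 s.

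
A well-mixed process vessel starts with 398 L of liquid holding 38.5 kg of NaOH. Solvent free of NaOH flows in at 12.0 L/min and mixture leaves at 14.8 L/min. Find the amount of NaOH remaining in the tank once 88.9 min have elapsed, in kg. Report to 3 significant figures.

0.214 kg

Total volume: dV/dt = Q_in − Q_out = -2.8000 L/min, so V(t) = 398 − 2.8000 t and V(88.9) = 149.08 L.
Species balance (pure solvent in): dm/dt = −Q_out · m/V(t).
Separate: dm/m = −Q_out dt/V(t) ⇒ ln(m/m₀) = −(Q_out/(Q_in−Q_out)) ln(V/V₀).
m = m₀ (V₀/V)^(Q_out/(Q_in−Q_out)) = 38.5 × (398/149.08)^(-5.2857) = 0.21443 kg.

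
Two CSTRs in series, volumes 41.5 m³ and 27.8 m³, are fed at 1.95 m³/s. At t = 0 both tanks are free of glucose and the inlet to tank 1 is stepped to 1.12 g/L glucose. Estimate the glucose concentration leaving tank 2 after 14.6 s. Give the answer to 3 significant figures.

Each tank obeys Vᵢ dCᵢ/dt = Q(Cᵢ₋₁ − Cᵢ), so τᵢ = Vᵢ/Q.
τ₁ = 41.5/1.95 = 21.282 s; τ₂ = 27.8/1.95 = 14.256 s.
Tank 1: C₁ = C_in(1 − e^(−t/τ₁)). Tank 2 (τ₁ ≠ τ₂): C₂ = C_in[1 − (τ₁ e^(−t/τ₁) − τ₂ e^(−t/τ₂))/(τ₁ − τ₂)].
At t = 14.6: e^(−t/τ₁) = 0.50357, e^(−t/τ₂) = 0.35912.
C₂ = 1.12·[1 − (21.282·0.50357 − 14.256·0.35912)/(7.0256)] = 1.12·0.20330 = 0.22769 g/L.

0.228 g/L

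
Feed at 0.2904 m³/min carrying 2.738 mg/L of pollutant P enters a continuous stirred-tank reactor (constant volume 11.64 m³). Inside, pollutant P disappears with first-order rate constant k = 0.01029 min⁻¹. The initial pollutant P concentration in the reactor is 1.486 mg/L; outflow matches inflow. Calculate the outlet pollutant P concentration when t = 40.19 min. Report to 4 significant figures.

Species balance: V dC/dt = Q C_in − Q C − k V C.
This is linear with rate a = Q/V + k = 0.0352385 min⁻¹.
C_ss = Q C_in/(Q + kV) = 1.93848 mg/L; C(t) = C_ss + (C₀ − C_ss) e^(−a t).
C(40.19) = 1.93848 + (-0.452475)·e^(−0.0352385·40.19) = 1.93848 + (-0.452475)·0.242626 = 1.82869 mg/L.

1.829 mg/L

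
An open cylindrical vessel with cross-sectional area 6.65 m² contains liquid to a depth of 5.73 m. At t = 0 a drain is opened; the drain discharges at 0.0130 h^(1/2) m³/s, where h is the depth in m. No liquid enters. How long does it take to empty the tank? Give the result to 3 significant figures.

2450 s

Mass balance (ρ constant): A dh/dt = −0.0130 √h.
This is separable: 2 d(√h)/dt = −0.0130/A, so √h = √h₀ − (0.0130/(2A)) t.
Tank is empty when √h = 0: t_empty = 2A√h₀/0.0130.
t_empty = 2·6.65·√5.73/0.0130 = 13.300·2.3937/0.0130 = 2449.0 s.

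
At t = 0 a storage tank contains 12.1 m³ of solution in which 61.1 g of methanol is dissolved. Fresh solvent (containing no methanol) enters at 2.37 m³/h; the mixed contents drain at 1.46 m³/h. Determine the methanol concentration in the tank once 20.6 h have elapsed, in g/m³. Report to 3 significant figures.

Let m(t) be the amount of methanol. Volume: V(t) = V₀ + (Q_in − Q_out) t = 12.1 + 0.91000 t; V(20.6) = 30.846 m³.
Solute balance: dm/dt = 0 − Q_out C = −Q_out m/V(t).
Separate: dm/m = −Q_out dt/V(t) ⇒ ln(m/m₀) = −(Q_out/(Q_in−Q_out)) ln(V/V₀).
m = m₀ (V₀/V)^(Q_out/(Q_in−Q_out)) = 61.1 × (12.1/30.846)^(1.6044) = 13.614 g.
C = m/V = 13.614/30.846 = 0.44136 g/m³.

0.441 g/m³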